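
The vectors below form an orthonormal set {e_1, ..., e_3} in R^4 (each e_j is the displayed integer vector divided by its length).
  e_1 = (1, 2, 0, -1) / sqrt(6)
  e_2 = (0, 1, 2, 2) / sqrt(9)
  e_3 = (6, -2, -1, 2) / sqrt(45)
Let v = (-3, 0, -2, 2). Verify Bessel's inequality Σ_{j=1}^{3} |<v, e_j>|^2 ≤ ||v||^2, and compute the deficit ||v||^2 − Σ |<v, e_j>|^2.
Σ |<v, e_j>|^2 = 221/30; ||v||^2 = 17; deficit = 289/30

Write each e_j = u_j / sqrt(<u_j, u_j>) where u_j is the displayed integer vector. Then <v, e_j> = <v, u_j> / sqrt(<u_j, u_j>), so |<v, e_j>|^2 = <v, u_j>^2 / <u_j, u_j>.
Coefficients: <v, e_1> = -5/sqrt(6), <v, e_2> = 0/sqrt(9), <v, e_3> = -12/sqrt(45).
Square and sum: Σ |<v, e_j>|^2 = 221/30.
Compute ||v||^2 = v·v = 17.
Deficit = 17 − 221/30 = 289/30 ≥ 0, confirming Bessel's inequality. (The deficit equals ||v − Σ <v,e_j> e_j||^2, the squared distance from v to span{e_j}.)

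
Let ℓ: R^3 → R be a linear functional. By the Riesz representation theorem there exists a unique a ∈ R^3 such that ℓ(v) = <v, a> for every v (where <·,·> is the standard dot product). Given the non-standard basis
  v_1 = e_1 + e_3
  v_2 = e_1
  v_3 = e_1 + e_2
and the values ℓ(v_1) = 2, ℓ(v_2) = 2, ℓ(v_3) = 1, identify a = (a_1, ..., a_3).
a = (2, -1, 0)

Write a = (a_1, ..., a_3) in the standard basis. For each basis vector v_i, ℓ(v_i) = <v_i, a> is a linear equation in the a_j's. Collect the n equations into a matrix system V a = ℓ, where row i of V is v_i (expressed in the standard basis). Since V is invertible (lower-triangular with 1s on the diagonal, up to permutation), solve by back-substitution:
  V =
[[1, 0, 1],
 [1, 0, 0],
 [1, 1, 0]]
  V a = (2, 2, 1)
Solving gives a = (2, -1, 0).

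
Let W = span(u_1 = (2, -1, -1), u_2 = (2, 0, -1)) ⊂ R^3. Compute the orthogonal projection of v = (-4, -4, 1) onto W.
proj_W(v) = (-18/5, -4, 9/5)

Set up U = [u_1 | ... | u_2] ∈ R^(3×2). The projector onto W = col(U) is P = U (U^T U)^(-1) U^T.
Compute U^T U =
  [6, 5]
  [5, 5],
and U^T v = (-5, -9).
Solve U^T U · c = U^T v for the coefficients: c = (4, -29/5). The projection is proj_W(v) = U c.
Check: (v - proj_W(v)) · u_1 = 0  (should be 0).
Check: (v - proj_W(v)) · u_2 = 0  (should be 0).
Result: proj_W(v) = (-18/5, -4, 9/5).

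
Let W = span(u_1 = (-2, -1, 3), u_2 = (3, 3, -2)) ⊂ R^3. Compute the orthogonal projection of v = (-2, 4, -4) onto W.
proj_W(v) = (156/83, 102/83, -194/83)

Set up U = [u_1 | ... | u_2] ∈ R^(3×2). The projector onto W = col(U) is P = U (U^T U)^(-1) U^T.
Compute U^T U =
  [14, -15]
  [-15, 22],
and U^T v = (-12, 14).
Solve U^T U · c = U^T v for the coefficients: c = (-54/83, 16/83). The projection is proj_W(v) = U c.
Check: (v - proj_W(v)) · u_1 = 0  (should be 0).
Check: (v - proj_W(v)) · u_2 = 0  (should be 0).
Result: proj_W(v) = (156/83, 102/83, -194/83).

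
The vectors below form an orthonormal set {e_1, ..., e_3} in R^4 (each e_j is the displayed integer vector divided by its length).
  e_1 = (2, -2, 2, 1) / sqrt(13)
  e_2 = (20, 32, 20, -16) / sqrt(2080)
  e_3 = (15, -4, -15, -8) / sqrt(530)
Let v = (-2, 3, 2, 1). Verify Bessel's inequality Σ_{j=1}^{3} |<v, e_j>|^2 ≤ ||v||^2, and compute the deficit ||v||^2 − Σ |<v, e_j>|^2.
Σ |<v, e_j>|^2 = 905/53; ||v||^2 = 18; deficit = 49/53

Write each e_j = u_j / sqrt(<u_j, u_j>) where u_j is the displayed integer vector. Then <v, e_j> = <v, u_j> / sqrt(<u_j, u_j>), so |<v, e_j>|^2 = <v, u_j>^2 / <u_j, u_j>.
Coefficients: <v, e_1> = -5/sqrt(13), <v, e_2> = 80/sqrt(2080), <v, e_3> = -80/sqrt(530).
Square and sum: Σ |<v, e_j>|^2 = 905/53.
Compute ||v||^2 = v·v = 18.
Deficit = 18 − 905/53 = 49/53 ≥ 0, confirming Bessel's inequality. (The deficit equals ||v − Σ <v,e_j> e_j||^2, the squared distance from v to span{e_j}.)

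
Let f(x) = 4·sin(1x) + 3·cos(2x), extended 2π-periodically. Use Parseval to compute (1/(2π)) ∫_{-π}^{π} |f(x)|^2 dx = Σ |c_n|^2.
Σ |c_n|^2 = 25/2

Expand |f|^2 and use orthogonality of {sin(nx), cos(mx)} on [-π, π]:
  ∫_{-π}^{π} sin(nx)^2 dx = π, ∫ cos(mx)^2 dx = π, and cross terms integrate to 0.
So ∫_{-π}^{π} f(x)^2 dx = 4^2 · π + 3^2 · π = (16 + 9)π.
Divide by 2π: (16 + 9)/2 = 25/2.
By Parseval, this equals Σ |c_n|^2.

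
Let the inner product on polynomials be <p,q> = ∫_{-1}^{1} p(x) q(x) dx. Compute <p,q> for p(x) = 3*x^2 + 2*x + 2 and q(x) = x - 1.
<p,q> = -14/3

Expand the product: p(x)·q(x) = 3*x^3 - x^2 - 2.
∫_{-1}^{1} of each monomial x^k gives [2/(k+1) if k even, 0 if k odd]. Integrating term-by-term (or equivalently evaluating the antiderivative F(x) = 3*x^4/4 - x^3/3 - 2*x at the endpoints):
  F(1) − F(−1) = -19/12 − (37/12) = -14/3.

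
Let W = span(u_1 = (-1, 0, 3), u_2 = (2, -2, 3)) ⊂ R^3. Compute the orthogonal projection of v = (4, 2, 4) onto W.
proj_W(v) = (184/121, -208/121, 384/121)

Set up U = [u_1 | ... | u_2] ∈ R^(3×2). The projector onto W = col(U) is P = U (U^T U)^(-1) U^T.
Compute U^T U =
  [10, 7]
  [7, 17],
and U^T v = (8, 16).
Solve U^T U · c = U^T v for the coefficients: c = (24/121, 104/121). The projection is proj_W(v) = U c.
Check: (v - proj_W(v)) · u_1 = 0  (should be 0).
Check: (v - proj_W(v)) · u_2 = 0  (should be 0).
Result: proj_W(v) = (184/121, -208/121, 384/121).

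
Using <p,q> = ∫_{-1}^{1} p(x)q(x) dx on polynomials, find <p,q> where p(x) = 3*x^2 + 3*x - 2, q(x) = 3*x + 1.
<p,q> = 4

Expand the product: p(x)·q(x) = 9*x^3 + 12*x^2 - 3*x - 2.
∫_{-1}^{1} of each monomial x^k gives [2/(k+1) if k even, 0 if k odd]. Integrating term-by-term (or equivalently evaluating the antiderivative F(x) = 9*x^4/4 + 4*x^3 - 3*x^2/2 - 2*x at the endpoints):
  F(1) − F(−1) = 11/4 − (-5/4) = 4.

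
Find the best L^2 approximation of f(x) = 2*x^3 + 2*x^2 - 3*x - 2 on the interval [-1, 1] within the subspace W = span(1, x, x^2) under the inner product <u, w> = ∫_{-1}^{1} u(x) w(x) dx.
g(x) = 2*x^2 - 9*x/5 - 2

The best approximation g ∈ W is the orthogonal projection of f onto W. Writing g = a_0 + a_1 x + a_2 x^2, the coefficients solve the normal equations G · a = b where
  G_{ij} = <φ_i, φ_j> and b_i = <f, φ_i>, with φ_0 = 1, φ_1 = x, φ_2 = x^2.
G =
  [2, 0, 2/3]
  [0, 2/3, 0]
  [2/3, 0, 2/5],
b = (-8/3, -6/5, -8/15).
Solving gives a_0 = -2, a_1 = -9/5, a_2 = 2, so
  g(x) = 2*x^2 - 9*x/5 - 2.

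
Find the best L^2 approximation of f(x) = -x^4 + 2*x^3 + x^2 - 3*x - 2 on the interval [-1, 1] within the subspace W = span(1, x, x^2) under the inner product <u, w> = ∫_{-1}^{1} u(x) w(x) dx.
g(x) = x^2/7 - 9*x/5 - 67/35

The best approximation g ∈ W is the orthogonal projection of f onto W. Writing g = a_0 + a_1 x + a_2 x^2, the coefficients solve the normal equations G · a = b where
  G_{ij} = <φ_i, φ_j> and b_i = <f, φ_i>, with φ_0 = 1, φ_1 = x, φ_2 = x^2.
G =
  [2, 0, 2/3]
  [0, 2/3, 0]
  [2/3, 0, 2/5],
b = (-56/15, -6/5, -128/105).
Solving gives a_0 = -67/35, a_1 = -9/5, a_2 = 1/7, so
  g(x) = x^2/7 - 9*x/5 - 67/35.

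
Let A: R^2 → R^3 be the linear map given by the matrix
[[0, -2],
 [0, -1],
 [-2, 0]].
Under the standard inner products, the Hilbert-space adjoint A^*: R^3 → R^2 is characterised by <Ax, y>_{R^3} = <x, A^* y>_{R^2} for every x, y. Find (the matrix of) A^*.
A^* = A^T =
[[0, 0, -2],
 [-2, -1, 0]]

For real matrices with standard dot products, the defining identity <Ax, y> = <x, A^* y> gives (Ax)^T y = x^T (A^*) y, i.e. x^T A^T y = x^T (A^*) y. Since this holds for all x, y, we must have A^* = A^T. Therefore
A^* =
[[0, 0, -2],
 [-2, -1, 0]].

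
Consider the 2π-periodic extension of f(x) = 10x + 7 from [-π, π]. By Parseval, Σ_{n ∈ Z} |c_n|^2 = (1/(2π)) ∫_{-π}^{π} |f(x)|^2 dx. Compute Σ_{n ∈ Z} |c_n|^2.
Σ |c_n|^2 = 100π^2/3 + 49

Expand and integrate term by term over [-π, π]:
  ∫ (10x)^2 dx = 100·(2π^3/3); ∫ 2·10·(7)·x dx = 0 (odd integrand); ∫ 7^2 dx = 49·2π.
So (1/(2π)) ∫_{-π}^{π} (10x + 7)^2 dx = 100π^2/3 + 49 = 100π^2/3 + 49.
Parseval ⇒ Σ |c_n|^2 = 100π^2/3 + 49.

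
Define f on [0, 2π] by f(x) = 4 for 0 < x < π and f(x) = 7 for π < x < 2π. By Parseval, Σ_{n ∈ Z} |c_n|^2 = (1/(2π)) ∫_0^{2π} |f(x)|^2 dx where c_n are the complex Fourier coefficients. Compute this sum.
Σ |c_n|^2 = 65/2

Parseval equates the L^2 energy of f (normalised by 1/(2π)) with the ℓ^2 sum of its Fourier coefficients: (1/(2π)) ∫_0^{2π} |f|^2 = Σ |c_n|^2.
Compute the left side: (1/(2π)) [∫_0^π 4^2 dx + ∫_π^{2π} 7^2 dx] = (1/(2π)) · (16π + 49π) = (16 + 49)/2 = 65/2.
So Σ_{n ∈ Z} |c_n|^2 = 65/2.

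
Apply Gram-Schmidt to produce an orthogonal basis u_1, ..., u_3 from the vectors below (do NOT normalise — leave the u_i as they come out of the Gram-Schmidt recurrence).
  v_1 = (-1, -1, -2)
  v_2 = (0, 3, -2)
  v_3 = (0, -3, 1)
Orthogonal basis:
  u_1 = (-1, -1, -2)
  u_2 = (1/6, 19/6, -5/3)
  u_3 = (24/77, -6/77, -9/77)

Apply the Gram-Schmidt recurrence
  u_1 = v_1
  u_i = v_i − Σ_{j<i} ((v_i · u_j) / (u_j · u_j)) · u_j.

Step by step this gives:
  u_1 = (-1, -1, -2)
  u_2 = (1/6, 19/6, -5/3)
  u_3 = (24/77, -6/77, -9/77)

Orthogonality check:
  u_2 · u_1 = 0 (should be 0)
  u_3 · u_1 = 0 (should be 0)
  u_3 · u_2 = 0 (should be 0)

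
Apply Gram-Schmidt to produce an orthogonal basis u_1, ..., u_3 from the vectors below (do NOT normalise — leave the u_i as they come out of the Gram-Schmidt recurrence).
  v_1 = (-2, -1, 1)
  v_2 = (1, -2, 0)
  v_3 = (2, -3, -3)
Orthogonal basis:
  u_1 = (-2, -1, 1)
  u_2 = (1, -2, 0)
  u_3 = (-14/15, -7/15, -7/3)

Apply the Gram-Schmidt recurrence
  u_1 = v_1
  u_i = v_i − Σ_{j<i} ((v_i · u_j) / (u_j · u_j)) · u_j.

Step by step this gives:
  u_1 = (-2, -1, 1)
  u_2 = (1, -2, 0)
  u_3 = (-14/15, -7/15, -7/3)

Orthogonality check:
  u_2 · u_1 = 0 (should be 0)
  u_3 · u_1 = 0 (should be 0)
  u_3 · u_2 = 0 (should be 0)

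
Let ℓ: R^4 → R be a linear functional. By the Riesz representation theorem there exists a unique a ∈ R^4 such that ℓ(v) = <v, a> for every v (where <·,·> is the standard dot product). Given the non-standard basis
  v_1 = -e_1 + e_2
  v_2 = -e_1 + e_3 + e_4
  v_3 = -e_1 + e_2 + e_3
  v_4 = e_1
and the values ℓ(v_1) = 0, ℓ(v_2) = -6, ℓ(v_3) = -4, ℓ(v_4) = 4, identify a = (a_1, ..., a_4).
a = (4, 4, -4, 2)

Write a = (a_1, ..., a_4) in the standard basis. For each basis vector v_i, ℓ(v_i) = <v_i, a> is a linear equation in the a_j's. Collect the n equations into a matrix system V a = ℓ, where row i of V is v_i (expressed in the standard basis). Since V is invertible (lower-triangular with 1s on the diagonal, up to permutation), solve by back-substitution:
  V =
[[-1, 1, 0, 0],
 [-1, 0, 1, 1],
 [-1, 1, 1, 0],
 [1, 0, 0, 0]]
  V a = (0, -6, -4, 4)
Solving gives a = (4, 4, -4, 2).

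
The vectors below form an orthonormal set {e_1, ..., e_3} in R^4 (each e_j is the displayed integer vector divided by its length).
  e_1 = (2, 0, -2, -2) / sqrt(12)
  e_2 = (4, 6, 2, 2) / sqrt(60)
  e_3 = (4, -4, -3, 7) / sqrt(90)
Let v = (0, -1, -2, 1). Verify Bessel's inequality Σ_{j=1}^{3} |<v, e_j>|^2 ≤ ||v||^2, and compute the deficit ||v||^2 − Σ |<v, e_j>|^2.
Σ |<v, e_j>|^2 = 83/18; ||v||^2 = 6; deficit = 25/18

Write each e_j = u_j / sqrt(<u_j, u_j>) where u_j is the displayed integer vector. Then <v, e_j> = <v, u_j> / sqrt(<u_j, u_j>), so |<v, e_j>|^2 = <v, u_j>^2 / <u_j, u_j>.
Coefficients: <v, e_1> = 2/sqrt(12), <v, e_2> = -8/sqrt(60), <v, e_3> = 17/sqrt(90).
Square and sum: Σ |<v, e_j>|^2 = 83/18.
Compute ||v||^2 = v·v = 6.
Deficit = 6 − 83/18 = 25/18 ≥ 0, confirming Bessel's inequality. (The deficit equals ||v − Σ <v,e_j> e_j||^2, the squared distance from v to span{e_j}.)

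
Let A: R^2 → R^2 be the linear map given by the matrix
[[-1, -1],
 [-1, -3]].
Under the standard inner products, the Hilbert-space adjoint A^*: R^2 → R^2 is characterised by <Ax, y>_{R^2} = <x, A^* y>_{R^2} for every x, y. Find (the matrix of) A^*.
A^* = A^T =
[[-1, -1],
 [-1, -3]]

For real matrices with standard dot products, the defining identity <Ax, y> = <x, A^* y> gives (Ax)^T y = x^T (A^*) y, i.e. x^T A^T y = x^T (A^*) y. Since this holds for all x, y, we must have A^* = A^T. Therefore
A^* =
[[-1, -1],
 [-1, -3]].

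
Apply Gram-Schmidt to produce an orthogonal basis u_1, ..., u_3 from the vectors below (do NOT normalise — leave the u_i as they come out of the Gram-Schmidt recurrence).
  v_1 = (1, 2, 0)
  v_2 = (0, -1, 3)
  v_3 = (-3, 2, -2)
Orthogonal basis:
  u_1 = (1, 2, 0)
  u_2 = (2/5, -1/5, 3)
  u_3 = (-66/23, 33/23, 11/23)

Apply the Gram-Schmidt recurrence
  u_1 = v_1
  u_i = v_i − Σ_{j<i} ((v_i · u_j) / (u_j · u_j)) · u_j.

Step by step this gives:
  u_1 = (1, 2, 0)
  u_2 = (2/5, -1/5, 3)
  u_3 = (-66/23, 33/23, 11/23)

Orthogonality check:
  u_2 · u_1 = 0 (should be 0)
  u_3 · u_1 = 0 (should be 0)
  u_3 · u_2 = 0 (should be 0)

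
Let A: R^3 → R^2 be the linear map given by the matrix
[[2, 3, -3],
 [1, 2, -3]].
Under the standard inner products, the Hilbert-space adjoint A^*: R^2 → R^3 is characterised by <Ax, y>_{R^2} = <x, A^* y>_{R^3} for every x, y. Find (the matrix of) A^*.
A^* = A^T =
[[2, 1],
 [3, 2],
 [-3, -3]]

For real matrices with standard dot products, the defining identity <Ax, y> = <x, A^* y> gives (Ax)^T y = x^T (A^*) y, i.e. x^T A^T y = x^T (A^*) y. Since this holds for all x, y, we must have A^* = A^T. Therefore
A^* =
[[2, 1],
 [3, 2],
 [-3, -3]].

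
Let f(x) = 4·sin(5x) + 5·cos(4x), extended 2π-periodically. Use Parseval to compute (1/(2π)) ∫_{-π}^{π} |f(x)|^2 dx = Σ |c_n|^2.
Σ |c_n|^2 = 41/2

Expand |f|^2 and use orthogonality of {sin(nx), cos(mx)} on [-π, π]:
  ∫_{-π}^{π} sin(nx)^2 dx = π, ∫ cos(mx)^2 dx = π, and cross terms integrate to 0.
So ∫_{-π}^{π} f(x)^2 dx = 4^2 · π + 5^2 · π = (16 + 25)π.
Divide by 2π: (16 + 25)/2 = 41/2.
By Parseval, this equals Σ |c_n|^2.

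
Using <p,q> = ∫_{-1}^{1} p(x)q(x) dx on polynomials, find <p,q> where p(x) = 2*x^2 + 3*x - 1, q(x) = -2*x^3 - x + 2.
<p,q> = -86/15

Expand the product: p(x)·q(x) = -4*x^5 - 6*x^4 + x^2 + 7*x - 2.
∫_{-1}^{1} of each monomial x^k gives [2/(k+1) if k even, 0 if k odd]. Integrating term-by-term (or equivalently evaluating the antiderivative F(x) = -2*x^6/3 - 6*x^5/5 + x^3/3 + 7*x^2/2 - 2*x at the endpoints):
  F(1) − F(−1) = -1/30 − (57/10) = -86/15.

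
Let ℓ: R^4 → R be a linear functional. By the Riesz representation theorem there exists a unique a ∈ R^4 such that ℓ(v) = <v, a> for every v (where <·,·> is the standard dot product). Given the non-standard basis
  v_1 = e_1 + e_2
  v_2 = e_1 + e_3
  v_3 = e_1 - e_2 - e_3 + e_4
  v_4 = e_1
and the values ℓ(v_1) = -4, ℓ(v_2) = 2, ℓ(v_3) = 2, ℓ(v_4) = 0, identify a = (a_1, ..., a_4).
a = (0, -4, 2, 0)

Write a = (a_1, ..., a_4) in the standard basis. For each basis vector v_i, ℓ(v_i) = <v_i, a> is a linear equation in the a_j's. Collect the n equations into a matrix system V a = ℓ, where row i of V is v_i (expressed in the standard basis). Since V is invertible (lower-triangular with 1s on the diagonal, up to permutation), solve by back-substitution:
  V =
[[1, 1, 0, 0],
 [1, 0, 1, 0],
 [1, -1, -1, 1],
 [1, 0, 0, 0]]
  V a = (-4, 2, 2, 0)
Solving gives a = (0, -4, 2, 0).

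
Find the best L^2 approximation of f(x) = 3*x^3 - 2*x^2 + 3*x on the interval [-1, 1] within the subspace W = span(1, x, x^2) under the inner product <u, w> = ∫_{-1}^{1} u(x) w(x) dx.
g(x) = -2*x^2 + 24*x/5

The best approximation g ∈ W is the orthogonal projection of f onto W. Writing g = a_0 + a_1 x + a_2 x^2, the coefficients solve the normal equations G · a = b where
  G_{ij} = <φ_i, φ_j> and b_i = <f, φ_i>, with φ_0 = 1, φ_1 = x, φ_2 = x^2.
G =
  [2, 0, 2/3]
  [0, 2/3, 0]
  [2/3, 0, 2/5],
b = (-4/3, 16/5, -4/5).
Solving gives a_0 = 0, a_1 = 24/5, a_2 = -2, so
  g(x) = -2*x^2 + 24*x/5.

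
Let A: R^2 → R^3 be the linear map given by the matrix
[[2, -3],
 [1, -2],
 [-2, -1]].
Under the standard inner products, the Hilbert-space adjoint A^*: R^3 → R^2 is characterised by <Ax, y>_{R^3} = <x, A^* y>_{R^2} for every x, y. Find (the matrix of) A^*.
A^* = A^T =
[[2, 1, -2],
 [-3, -2, -1]]

For real matrices with standard dot products, the defining identity <Ax, y> = <x, A^* y> gives (Ax)^T y = x^T (A^*) y, i.e. x^T A^T y = x^T (A^*) y. Since this holds for all x, y, we must have A^* = A^T. Therefore
A^* =
[[2, 1, -2],
 [-3, -2, -1]].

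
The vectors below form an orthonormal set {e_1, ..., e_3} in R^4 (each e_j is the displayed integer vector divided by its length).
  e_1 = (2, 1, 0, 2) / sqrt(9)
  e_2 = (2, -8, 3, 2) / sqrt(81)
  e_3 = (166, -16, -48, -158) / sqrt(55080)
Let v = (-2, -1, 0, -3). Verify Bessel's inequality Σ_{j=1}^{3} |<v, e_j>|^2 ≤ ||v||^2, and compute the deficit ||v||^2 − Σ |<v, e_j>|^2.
Σ |<v, e_j>|^2 = 2371/170; ||v||^2 = 14; deficit = 9/170

Write each e_j = u_j / sqrt(<u_j, u_j>) where u_j is the displayed integer vector. Then <v, e_j> = <v, u_j> / sqrt(<u_j, u_j>), so |<v, e_j>|^2 = <v, u_j>^2 / <u_j, u_j>.
Coefficients: <v, e_1> = -11/sqrt(9), <v, e_2> = -2/sqrt(81), <v, e_3> = 158/sqrt(55080).
Square and sum: Σ |<v, e_j>|^2 = 2371/170.
Compute ||v||^2 = v·v = 14.
Deficit = 14 − 2371/170 = 9/170 ≥ 0, confirming Bessel's inequality. (The deficit equals ||v − Σ <v,e_j> e_j||^2, the squared distance from v to span{e_j}.)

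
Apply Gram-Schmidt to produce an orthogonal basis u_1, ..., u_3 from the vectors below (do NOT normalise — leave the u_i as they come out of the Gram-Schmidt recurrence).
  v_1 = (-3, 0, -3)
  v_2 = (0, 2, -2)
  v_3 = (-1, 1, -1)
Orthogonal basis:
  u_1 = (-3, 0, -3)
  u_2 = (1, 2, -1)
  u_3 = (-1/3, 1/3, 1/3)

Apply the Gram-Schmidt recurrence
  u_1 = v_1
  u_i = v_i − Σ_{j<i} ((v_i · u_j) / (u_j · u_j)) · u_j.

Step by step this gives:
  u_1 = (-3, 0, -3)
  u_2 = (1, 2, -1)
  u_3 = (-1/3, 1/3, 1/3)

Orthogonality check:
  u_2 · u_1 = 0 (should be 0)
  u_3 · u_1 = 0 (should be 0)
  u_3 · u_2 = 0 (should be 0)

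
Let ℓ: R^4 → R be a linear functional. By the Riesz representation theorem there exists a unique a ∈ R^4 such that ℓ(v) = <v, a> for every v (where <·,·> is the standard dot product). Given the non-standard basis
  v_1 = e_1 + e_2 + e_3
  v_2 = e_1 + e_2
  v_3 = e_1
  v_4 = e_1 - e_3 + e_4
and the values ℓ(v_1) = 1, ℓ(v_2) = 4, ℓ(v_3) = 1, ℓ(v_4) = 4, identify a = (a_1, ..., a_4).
a = (1, 3, -3, 0)

Write a = (a_1, ..., a_4) in the standard basis. For each basis vector v_i, ℓ(v_i) = <v_i, a> is a linear equation in the a_j's. Collect the n equations into a matrix system V a = ℓ, where row i of V is v_i (expressed in the standard basis). Since V is invertible (lower-triangular with 1s on the diagonal, up to permutation), solve by back-substitution:
  V =
[[1, 1, 1, 0],
 [1, 1, 0, 0],
 [1, 0, 0, 0],
 [1, 0, -1, 1]]
  V a = (1, 4, 1, 4)
Solving gives a = (1, 3, -3, 0).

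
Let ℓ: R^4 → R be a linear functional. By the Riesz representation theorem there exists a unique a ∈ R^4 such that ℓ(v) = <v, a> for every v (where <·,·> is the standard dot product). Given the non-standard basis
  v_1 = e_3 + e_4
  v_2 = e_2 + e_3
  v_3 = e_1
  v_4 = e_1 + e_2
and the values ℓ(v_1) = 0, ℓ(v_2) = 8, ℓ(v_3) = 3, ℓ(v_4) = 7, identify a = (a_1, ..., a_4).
a = (3, 4, 4, -4)

Write a = (a_1, ..., a_4) in the standard basis. For each basis vector v_i, ℓ(v_i) = <v_i, a> is a linear equation in the a_j's. Collect the n equations into a matrix system V a = ℓ, where row i of V is v_i (expressed in the standard basis). Since V is invertible (lower-triangular with 1s on the diagonal, up to permutation), solve by back-substitution:
  V =
[[0, 0, 1, 1],
 [0, 1, 1, 0],
 [1, 0, 0, 0],
 [1, 1, 0, 0]]
  V a = (0, 8, 3, 7)
Solving gives a = (3, 4, 4, -4).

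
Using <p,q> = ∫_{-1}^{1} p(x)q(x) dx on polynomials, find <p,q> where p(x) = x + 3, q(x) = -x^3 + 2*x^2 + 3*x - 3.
<p,q> = -62/5

Expand the product: p(x)·q(x) = -x^4 - x^3 + 9*x^2 + 6*x - 9.
∫_{-1}^{1} of each monomial x^k gives [2/(k+1) if k even, 0 if k odd]. Integrating term-by-term (or equivalently evaluating the antiderivative F(x) = -x^5/5 - x^4/4 + 3*x^3 + 3*x^2 - 9*x at the endpoints):
  F(1) − F(−1) = -69/20 − (179/20) = -62/5.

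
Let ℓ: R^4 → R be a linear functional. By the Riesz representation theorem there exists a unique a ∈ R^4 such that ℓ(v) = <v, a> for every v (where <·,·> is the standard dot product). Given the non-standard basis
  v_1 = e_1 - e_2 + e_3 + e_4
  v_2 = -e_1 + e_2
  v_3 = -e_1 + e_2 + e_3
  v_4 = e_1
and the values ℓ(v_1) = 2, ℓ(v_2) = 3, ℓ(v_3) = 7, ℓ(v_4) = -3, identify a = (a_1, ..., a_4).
a = (-3, 0, 4, 1)

Write a = (a_1, ..., a_4) in the standard basis. For each basis vector v_i, ℓ(v_i) = <v_i, a> is a linear equation in the a_j's. Collect the n equations into a matrix system V a = ℓ, where row i of V is v_i (expressed in the standard basis). Since V is invertible (lower-triangular with 1s on the diagonal, up to permutation), solve by back-substitution:
  V =
[[1, -1, 1, 1],
 [-1, 1, 0, 0],
 [-1, 1, 1, 0],
 [1, 0, 0, 0]]
  V a = (2, 3, 7, -3)
Solving gives a = (-3, 0, 4, 1).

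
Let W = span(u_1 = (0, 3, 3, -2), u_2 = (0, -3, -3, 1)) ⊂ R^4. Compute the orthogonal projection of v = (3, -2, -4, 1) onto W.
proj_W(v) = (0, -3, -3, 1)

Set up U = [u_1 | ... | u_2] ∈ R^(4×2). The projector onto W = col(U) is P = U (U^T U)^(-1) U^T.
Compute U^T U =
  [22, -20]
  [-20, 19],
and U^T v = (-20, 19).
Solve U^T U · c = U^T v for the coefficients: c = (0, 1). The projection is proj_W(v) = U c.
Check: (v - proj_W(v)) · u_1 = 0  (should be 0).
Check: (v - proj_W(v)) · u_2 = 0  (should be 0).
Result: proj_W(v) = (0, -3, -3, 1).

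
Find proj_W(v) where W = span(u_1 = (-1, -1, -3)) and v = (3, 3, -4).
proj_W(v) = (-6/11, -6/11, -18/11)

Set up U = [u_1 | ... | u_1] ∈ R^(3×1). The projector onto W = col(U) is P = U (U^T U)^(-1) U^T.
Compute U^T U =
  [11],
and U^T v = (6).
Solve U^T U · c = U^T v for the coefficients: c = (6/11). The projection is proj_W(v) = U c.
Check: (v - proj_W(v)) · u_1 = 0  (should be 0).
Result: proj_W(v) = (-6/11, -6/11, -18/11).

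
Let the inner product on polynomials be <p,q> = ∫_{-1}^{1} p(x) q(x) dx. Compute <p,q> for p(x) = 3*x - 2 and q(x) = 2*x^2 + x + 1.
<p,q> = -14/3

Expand the product: p(x)·q(x) = 6*x^3 - x^2 + x - 2.
∫_{-1}^{1} of each monomial x^k gives [2/(k+1) if k even, 0 if k odd]. Integrating term-by-term (or equivalently evaluating the antiderivative F(x) = 3*x^4/2 - x^3/3 + x^2/2 - 2*x at the endpoints):
  F(1) − F(−1) = -1/3 − (13/3) = -14/3.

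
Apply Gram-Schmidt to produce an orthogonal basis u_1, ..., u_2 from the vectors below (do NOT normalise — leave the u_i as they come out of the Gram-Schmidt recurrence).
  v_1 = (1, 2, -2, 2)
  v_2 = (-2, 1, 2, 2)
Orthogonal basis:
  u_1 = (1, 2, -2, 2)
  u_2 = (-2, 1, 2, 2)

Apply the Gram-Schmidt recurrence
  u_1 = v_1
  u_i = v_i − Σ_{j<i} ((v_i · u_j) / (u_j · u_j)) · u_j.

Step by step this gives:
  u_1 = (1, 2, -2, 2)
  u_2 = (-2, 1, 2, 2)

Orthogonality check:
  u_2 · u_1 = 0 (should be 0)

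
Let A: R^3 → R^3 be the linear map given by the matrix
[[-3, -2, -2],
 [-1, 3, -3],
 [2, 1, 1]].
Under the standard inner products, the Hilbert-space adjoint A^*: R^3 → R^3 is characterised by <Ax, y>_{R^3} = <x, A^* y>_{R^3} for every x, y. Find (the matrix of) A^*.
A^* = A^T =
[[-3, -1, 2],
 [-2, 3, 1],
 [-2, -3, 1]]

For real matrices with standard dot products, the defining identity <Ax, y> = <x, A^* y> gives (Ax)^T y = x^T (A^*) y, i.e. x^T A^T y = x^T (A^*) y. Since this holds for all x, y, we must have A^* = A^T. Therefore
A^* =
[[-3, -1, 2],
 [-2, 3, 1],
 [-2, -3, 1]].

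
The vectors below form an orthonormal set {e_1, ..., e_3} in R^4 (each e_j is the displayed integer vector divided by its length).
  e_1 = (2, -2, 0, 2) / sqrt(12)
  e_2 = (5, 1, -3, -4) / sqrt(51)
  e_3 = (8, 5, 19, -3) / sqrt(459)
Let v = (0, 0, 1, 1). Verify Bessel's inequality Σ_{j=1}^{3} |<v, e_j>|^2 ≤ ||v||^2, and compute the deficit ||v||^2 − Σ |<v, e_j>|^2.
Σ |<v, e_j>|^2 = 50/27; ||v||^2 = 2; deficit = 4/27

Write each e_j = u_j / sqrt(<u_j, u_j>) where u_j is the displayed integer vector. Then <v, e_j> = <v, u_j> / sqrt(<u_j, u_j>), so |<v, e_j>|^2 = <v, u_j>^2 / <u_j, u_j>.
Coefficients: <v, e_1> = 2/sqrt(12), <v, e_2> = -7/sqrt(51), <v, e_3> = 16/sqrt(459).
Square and sum: Σ |<v, e_j>|^2 = 50/27.
Compute ||v||^2 = v·v = 2.
Deficit = 2 − 50/27 = 4/27 ≥ 0, confirming Bessel's inequality. (The deficit equals ||v − Σ <v,e_j> e_j||^2, the squared distance from v to span{e_j}.)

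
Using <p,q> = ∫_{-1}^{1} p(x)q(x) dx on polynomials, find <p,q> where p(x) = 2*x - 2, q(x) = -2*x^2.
<p,q> = 8/3

Expand the product: p(x)·q(x) = -4*x^3 + 4*x^2.
∫_{-1}^{1} of each monomial x^k gives [2/(k+1) if k even, 0 if k odd]. Integrating term-by-term (or equivalently evaluating the antiderivative F(x) = -x^4 + 4*x^3/3 at the endpoints):
  F(1) − F(−1) = 1/3 − (-7/3) = 8/3.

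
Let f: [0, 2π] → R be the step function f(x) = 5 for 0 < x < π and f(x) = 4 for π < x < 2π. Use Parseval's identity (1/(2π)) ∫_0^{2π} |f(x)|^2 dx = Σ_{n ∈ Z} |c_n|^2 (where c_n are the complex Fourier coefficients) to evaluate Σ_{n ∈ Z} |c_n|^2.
Σ |c_n|^2 = 41/2

Parseval equates the L^2 energy of f (normalised by 1/(2π)) with the ℓ^2 sum of its Fourier coefficients: (1/(2π)) ∫_0^{2π} |f|^2 = Σ |c_n|^2.
Compute the left side: (1/(2π)) [∫_0^π 5^2 dx + ∫_π^{2π} 4^2 dx] = (1/(2π)) · (25π + 16π) = (25 + 16)/2 = 41/2.
So Σ_{n ∈ Z} |c_n|^2 = 41/2.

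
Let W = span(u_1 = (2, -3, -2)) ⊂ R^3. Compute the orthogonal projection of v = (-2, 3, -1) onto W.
proj_W(v) = (-22/17, 33/17, 22/17)

Set up U = [u_1 | ... | u_1] ∈ R^(3×1). The projector onto W = col(U) is P = U (U^T U)^(-1) U^T.
Compute U^T U =
  [17],
and U^T v = (-11).
Solve U^T U · c = U^T v for the coefficients: c = (-11/17). The projection is proj_W(v) = U c.
Check: (v - proj_W(v)) · u_1 = 0  (should be 0).
Result: proj_W(v) = (-22/17, 33/17, 22/17).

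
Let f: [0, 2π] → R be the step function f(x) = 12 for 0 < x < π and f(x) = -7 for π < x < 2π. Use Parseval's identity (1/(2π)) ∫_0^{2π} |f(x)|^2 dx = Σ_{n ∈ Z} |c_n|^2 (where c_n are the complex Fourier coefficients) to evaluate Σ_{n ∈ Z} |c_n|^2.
Σ |c_n|^2 = 193/2

Parseval equates the L^2 energy of f (normalised by 1/(2π)) with the ℓ^2 sum of its Fourier coefficients: (1/(2π)) ∫_0^{2π} |f|^2 = Σ |c_n|^2.
Compute the left side: (1/(2π)) [∫_0^π 12^2 dx + ∫_π^{2π} (-7)^2 dx] = (1/(2π)) · (144π + 49π) = (144 + 49)/2 = 193/2.
So Σ_{n ∈ Z} |c_n|^2 = 193/2.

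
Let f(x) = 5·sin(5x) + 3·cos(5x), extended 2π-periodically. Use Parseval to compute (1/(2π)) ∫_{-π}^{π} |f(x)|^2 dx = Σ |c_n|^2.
Σ |c_n|^2 = 17

Expand |f|^2 and use orthogonality of {sin(nx), cos(mx)} on [-π, π]:
  ∫_{-π}^{π} sin(nx)^2 dx = π, ∫ cos(mx)^2 dx = π, and cross terms integrate to 0.
So ∫_{-π}^{π} f(x)^2 dx = 5^2 · π + 3^2 · π = (25 + 9)π.
Divide by 2π: (25 + 9)/2 = 17.
By Parseval, this equals Σ |c_n|^2.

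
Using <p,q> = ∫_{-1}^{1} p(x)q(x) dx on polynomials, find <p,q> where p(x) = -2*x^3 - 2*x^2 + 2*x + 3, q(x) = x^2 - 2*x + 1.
<p,q> = 24/5

Expand the product: p(x)·q(x) = -2*x^5 + 2*x^4 + 4*x^3 - 3*x^2 - 4*x + 3.
∫_{-1}^{1} of each monomial x^k gives [2/(k+1) if k even, 0 if k odd]. Integrating term-by-term (or equivalently evaluating the antiderivative F(x) = -x^6/3 + 2*x^5/5 + x^4 - x^3 - 2*x^2 + 3*x at the endpoints):
  F(1) − F(−1) = 16/15 − (-56/15) = 24/5.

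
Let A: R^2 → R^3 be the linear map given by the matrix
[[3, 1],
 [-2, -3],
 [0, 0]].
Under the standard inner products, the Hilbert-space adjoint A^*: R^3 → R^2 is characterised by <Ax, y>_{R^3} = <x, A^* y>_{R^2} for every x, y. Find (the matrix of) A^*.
A^* = A^T =
[[3, -2, 0],
 [1, -3, 0]]

For real matrices with standard dot products, the defining identity <Ax, y> = <x, A^* y> gives (Ax)^T y = x^T (A^*) y, i.e. x^T A^T y = x^T (A^*) y. Since this holds for all x, y, we must have A^* = A^T. Therefore
A^* =
[[3, -2, 0],
 [1, -3, 0]].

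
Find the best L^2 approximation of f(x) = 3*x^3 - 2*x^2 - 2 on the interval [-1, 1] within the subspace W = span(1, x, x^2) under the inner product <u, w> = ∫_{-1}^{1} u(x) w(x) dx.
g(x) = -2*x^2 + 9*x/5 - 2

The best approximation g ∈ W is the orthogonal projection of f onto W. Writing g = a_0 + a_1 x + a_2 x^2, the coefficients solve the normal equations G · a = b where
  G_{ij} = <φ_i, φ_j> and b_i = <f, φ_i>, with φ_0 = 1, φ_1 = x, φ_2 = x^2.
G =
  [2, 0, 2/3]
  [0, 2/3, 0]
  [2/3, 0, 2/5],
b = (-16/3, 6/5, -32/15).
Solving gives a_0 = -2, a_1 = 9/5, a_2 = -2, so
  g(x) = -2*x^2 + 9*x/5 - 2.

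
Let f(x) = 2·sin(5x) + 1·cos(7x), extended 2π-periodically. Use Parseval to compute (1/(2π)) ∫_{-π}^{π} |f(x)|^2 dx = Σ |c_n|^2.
Σ |c_n|^2 = 5/2

Expand |f|^2 and use orthogonality of {sin(nx), cos(mx)} on [-π, π]:
  ∫_{-π}^{π} sin(nx)^2 dx = π, ∫ cos(mx)^2 dx = π, and cross terms integrate to 0.
So ∫_{-π}^{π} f(x)^2 dx = 2^2 · π + 1^2 · π = (4 + 1)π.
Divide by 2π: (4 + 1)/2 = 5/2.
By Parseval, this equals Σ |c_n|^2.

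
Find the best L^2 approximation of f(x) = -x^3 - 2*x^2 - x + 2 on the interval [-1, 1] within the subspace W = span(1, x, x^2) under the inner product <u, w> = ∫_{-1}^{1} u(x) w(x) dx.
g(x) = -2*x^2 - 8*x/5 + 2

The best approximation g ∈ W is the orthogonal projection of f onto W. Writing g = a_0 + a_1 x + a_2 x^2, the coefficients solve the normal equations G · a = b where
  G_{ij} = <φ_i, φ_j> and b_i = <f, φ_i>, with φ_0 = 1, φ_1 = x, φ_2 = x^2.
G =
  [2, 0, 2/3]
  [0, 2/3, 0]
  [2/3, 0, 2/5],
b = (8/3, -16/15, 8/15).
Solving gives a_0 = 2, a_1 = -8/5, a_2 = -2, so
  g(x) = -2*x^2 - 8*x/5 + 2.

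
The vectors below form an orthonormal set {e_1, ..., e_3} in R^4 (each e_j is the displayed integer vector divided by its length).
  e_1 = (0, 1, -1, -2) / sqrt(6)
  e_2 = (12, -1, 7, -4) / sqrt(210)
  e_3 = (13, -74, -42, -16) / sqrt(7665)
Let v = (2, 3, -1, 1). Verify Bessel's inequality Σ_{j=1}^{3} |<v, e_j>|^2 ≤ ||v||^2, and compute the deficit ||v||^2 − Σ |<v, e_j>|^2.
Σ |<v, e_j>|^2 = 1076/219; ||v||^2 = 15; deficit = 2209/219

Write each e_j = u_j / sqrt(<u_j, u_j>) where u_j is the displayed integer vector. Then <v, e_j> = <v, u_j> / sqrt(<u_j, u_j>), so |<v, e_j>|^2 = <v, u_j>^2 / <u_j, u_j>.
Coefficients: <v, e_1> = 2/sqrt(6), <v, e_2> = 10/sqrt(210), <v, e_3> = -170/sqrt(7665).
Square and sum: Σ |<v, e_j>|^2 = 1076/219.
Compute ||v||^2 = v·v = 15.
Deficit = 15 − 1076/219 = 2209/219 ≥ 0, confirming Bessel's inequality. (The deficit equals ||v − Σ <v,e_j> e_j||^2, the squared distance from v to span{e_j}.)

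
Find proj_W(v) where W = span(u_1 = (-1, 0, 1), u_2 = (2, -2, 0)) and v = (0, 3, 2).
proj_W(v) = (-5/3, 4/3, 1/3)

Set up U = [u_1 | ... | u_2] ∈ R^(3×2). The projector onto W = col(U) is P = U (U^T U)^(-1) U^T.
Compute U^T U =
  [2, -2]
  [-2, 8],
and U^T v = (2, -6).
Solve U^T U · c = U^T v for the coefficients: c = (1/3, -2/3). The projection is proj_W(v) = U c.
Check: (v - proj_W(v)) · u_1 = 0  (should be 0).
Check: (v - proj_W(v)) · u_2 = 0  (should be 0).
Result: proj_W(v) = (-5/3, 4/3, 1/3).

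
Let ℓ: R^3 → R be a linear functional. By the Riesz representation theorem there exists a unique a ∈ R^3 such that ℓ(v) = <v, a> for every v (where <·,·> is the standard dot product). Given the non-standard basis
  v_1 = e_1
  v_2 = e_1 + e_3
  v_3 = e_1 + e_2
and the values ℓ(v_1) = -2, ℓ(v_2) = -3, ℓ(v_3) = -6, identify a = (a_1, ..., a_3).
a = (-2, -4, -1)

Write a = (a_1, ..., a_3) in the standard basis. For each basis vector v_i, ℓ(v_i) = <v_i, a> is a linear equation in the a_j's. Collect the n equations into a matrix system V a = ℓ, where row i of V is v_i (expressed in the standard basis). Since V is invertible (lower-triangular with 1s on the diagonal, up to permutation), solve by back-substitution:
  V =
[[1, 0, 0],
 [1, 0, 1],
 [1, 1, 0]]
  V a = (-2, -3, -6)
Solving gives a = (-2, -4, -1).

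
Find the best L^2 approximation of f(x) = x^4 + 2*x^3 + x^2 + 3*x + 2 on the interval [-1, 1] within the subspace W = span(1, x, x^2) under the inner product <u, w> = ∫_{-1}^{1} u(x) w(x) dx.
g(x) = 13*x^2/7 + 21*x/5 + 67/35

The best approximation g ∈ W is the orthogonal projection of f onto W. Writing g = a_0 + a_1 x + a_2 x^2, the coefficients solve the normal equations G · a = b where
  G_{ij} = <φ_i, φ_j> and b_i = <f, φ_i>, with φ_0 = 1, φ_1 = x, φ_2 = x^2.
G =
  [2, 0, 2/3]
  [0, 2/3, 0]
  [2/3, 0, 2/5],
b = (76/15, 14/5, 212/105).
Solving gives a_0 = 67/35, a_1 = 21/5, a_2 = 13/7, so
  g(x) = 13*x^2/7 + 21*x/5 + 67/35.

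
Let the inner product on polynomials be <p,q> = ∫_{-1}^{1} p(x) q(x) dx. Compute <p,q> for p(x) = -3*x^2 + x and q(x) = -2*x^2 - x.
<p,q> = 26/15

Expand the product: p(x)·q(x) = 6*x^4 + x^3 - x^2.
∫_{-1}^{1} of each monomial x^k gives [2/(k+1) if k even, 0 if k odd]. Integrating term-by-term (or equivalently evaluating the antiderivative F(x) = 6*x^5/5 + x^4/4 - x^3/3 at the endpoints):
  F(1) − F(−1) = 67/60 − (-37/60) = 26/15.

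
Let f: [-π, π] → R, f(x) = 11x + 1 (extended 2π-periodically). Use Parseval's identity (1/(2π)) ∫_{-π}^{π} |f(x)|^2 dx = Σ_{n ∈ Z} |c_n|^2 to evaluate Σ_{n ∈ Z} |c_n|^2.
Σ |c_n|^2 = 121π^2/3 + 1

Expand and integrate term by term over [-π, π]:
  ∫ (11x)^2 dx = 121·(2π^3/3); ∫ 2·11·(1)·x dx = 0 (odd integrand); ∫ 1^2 dx = 1·2π.
So (1/(2π)) ∫_{-π}^{π} (11x + 1)^2 dx = 121π^2/3 + 1 = 121π^2/3 + 1.
Parseval ⇒ Σ |c_n|^2 = 121π^2/3 + 1.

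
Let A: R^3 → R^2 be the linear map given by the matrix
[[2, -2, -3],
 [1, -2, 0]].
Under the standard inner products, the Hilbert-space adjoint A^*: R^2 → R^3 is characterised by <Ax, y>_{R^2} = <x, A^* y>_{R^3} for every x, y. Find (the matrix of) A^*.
A^* = A^T =
[[2, 1],
 [-2, -2],
 [-3, 0]]

For real matrices with standard dot products, the defining identity <Ax, y> = <x, A^* y> gives (Ax)^T y = x^T (A^*) y, i.e. x^T A^T y = x^T (A^*) y. Since this holds for all x, y, we must have A^* = A^T. Therefore
A^* =
[[2, 1],
 [-2, -2],
 [-3, 0]].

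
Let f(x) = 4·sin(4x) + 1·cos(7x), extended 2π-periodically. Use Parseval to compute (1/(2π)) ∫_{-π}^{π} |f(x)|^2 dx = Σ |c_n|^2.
Σ |c_n|^2 = 17/2

Expand |f|^2 and use orthogonality of {sin(nx), cos(mx)} on [-π, π]:
  ∫_{-π}^{π} sin(nx)^2 dx = π, ∫ cos(mx)^2 dx = π, and cross terms integrate to 0.
So ∫_{-π}^{π} f(x)^2 dx = 4^2 · π + 1^2 · π = (16 + 1)π.
Divide by 2π: (16 + 1)/2 = 17/2.
By Parseval, this equals Σ |c_n|^2.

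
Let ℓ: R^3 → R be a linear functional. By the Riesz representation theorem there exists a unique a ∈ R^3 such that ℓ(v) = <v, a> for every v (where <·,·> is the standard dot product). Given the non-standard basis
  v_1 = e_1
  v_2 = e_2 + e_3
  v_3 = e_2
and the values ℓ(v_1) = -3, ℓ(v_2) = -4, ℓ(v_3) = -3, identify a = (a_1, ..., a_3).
a = (-3, -3, -1)

Write a = (a_1, ..., a_3) in the standard basis. For each basis vector v_i, ℓ(v_i) = <v_i, a> is a linear equation in the a_j's. Collect the n equations into a matrix system V a = ℓ, where row i of V is v_i (expressed in the standard basis). Since V is invertible (lower-triangular with 1s on the diagonal, up to permutation), solve by back-substitution:
  V =
[[1, 0, 0],
 [0, 1, 1],
 [0, 1, 0]]
  V a = (-3, -4, -3)
Solving gives a = (-3, -3, -1).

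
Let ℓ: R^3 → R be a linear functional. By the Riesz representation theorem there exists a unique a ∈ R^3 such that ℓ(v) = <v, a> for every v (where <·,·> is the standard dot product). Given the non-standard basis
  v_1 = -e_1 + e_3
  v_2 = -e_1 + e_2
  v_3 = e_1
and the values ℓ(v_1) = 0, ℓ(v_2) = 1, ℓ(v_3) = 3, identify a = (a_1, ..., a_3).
a = (3, 4, 3)

Write a = (a_1, ..., a_3) in the standard basis. For each basis vector v_i, ℓ(v_i) = <v_i, a> is a linear equation in the a_j's. Collect the n equations into a matrix system V a = ℓ, where row i of V is v_i (expressed in the standard basis). Since V is invertible (lower-triangular with 1s on the diagonal, up to permutation), solve by back-substitution:
  V =
[[-1, 0, 1],
 [-1, 1, 0],
 [1, 0, 0]]
  V a = (0, 1, 3)
Solving gives a = (3, 4, 3).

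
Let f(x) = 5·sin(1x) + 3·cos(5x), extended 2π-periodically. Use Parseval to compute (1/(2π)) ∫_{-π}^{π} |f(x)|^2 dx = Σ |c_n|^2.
Σ |c_n|^2 = 17

Expand |f|^2 and use orthogonality of {sin(nx), cos(mx)} on [-π, π]:
  ∫_{-π}^{π} sin(nx)^2 dx = π, ∫ cos(mx)^2 dx = π, and cross terms integrate to 0.
So ∫_{-π}^{π} f(x)^2 dx = 5^2 · π + 3^2 · π = (25 + 9)π.
Divide by 2π: (25 + 9)/2 = 17.
By Parseval, this equals Σ |c_n|^2.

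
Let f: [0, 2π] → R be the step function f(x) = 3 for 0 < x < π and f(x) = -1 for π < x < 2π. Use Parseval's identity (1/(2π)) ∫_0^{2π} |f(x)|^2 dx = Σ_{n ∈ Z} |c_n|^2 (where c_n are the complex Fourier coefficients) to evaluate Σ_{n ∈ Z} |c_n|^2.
Σ |c_n|^2 = 5

Parseval equates the L^2 energy of f (normalised by 1/(2π)) with the ℓ^2 sum of its Fourier coefficients: (1/(2π)) ∫_0^{2π} |f|^2 = Σ |c_n|^2.
Compute the left side: (1/(2π)) [∫_0^π 3^2 dx + ∫_π^{2π} (-1)^2 dx] = (1/(2π)) · (9π + 1π) = (9 + 1)/2 = 5.
So Σ_{n ∈ Z} |c_n|^2 = 5.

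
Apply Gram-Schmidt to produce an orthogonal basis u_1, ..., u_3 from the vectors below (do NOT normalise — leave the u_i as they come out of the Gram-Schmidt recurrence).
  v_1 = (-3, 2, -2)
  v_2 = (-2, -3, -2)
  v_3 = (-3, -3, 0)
Orthogonal basis:
  u_1 = (-3, 2, -2)
  u_2 = (-22/17, -59/17, -26/17)
  u_3 = (-120/91, -24/91, 12/7)

Apply the Gram-Schmidt recurrence
  u_1 = v_1
  u_i = v_i − Σ_{j<i} ((v_i · u_j) / (u_j · u_j)) · u_j.

Step by step this gives:
  u_1 = (-3, 2, -2)
  u_2 = (-22/17, -59/17, -26/17)
  u_3 = (-120/91, -24/91, 12/7)

Orthogonality check:
  u_2 · u_1 = 0 (should be 0)
  u_3 · u_1 = 0 (should be 0)
  u_3 · u_2 = 0 (should be 0)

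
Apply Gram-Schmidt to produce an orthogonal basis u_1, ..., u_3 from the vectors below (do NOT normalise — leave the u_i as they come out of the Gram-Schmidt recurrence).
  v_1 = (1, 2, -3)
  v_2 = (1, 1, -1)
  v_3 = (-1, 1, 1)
Orthogonal basis:
  u_1 = (1, 2, -3)
  u_2 = (4/7, 1/7, 2/7)
  u_3 = (-2/3, 4/3, 2/3)

Apply the Gram-Schmidt recurrence
  u_1 = v_1
  u_i = v_i − Σ_{j<i} ((v_i · u_j) / (u_j · u_j)) · u_j.

Step by step this gives:
  u_1 = (1, 2, -3)
  u_2 = (4/7, 1/7, 2/7)
  u_3 = (-2/3, 4/3, 2/3)

Orthogonality check:
  u_2 · u_1 = 0 (should be 0)
  u_3 · u_1 = 0 (should be 0)
  u_3 · u_2 = 0 (should be 0)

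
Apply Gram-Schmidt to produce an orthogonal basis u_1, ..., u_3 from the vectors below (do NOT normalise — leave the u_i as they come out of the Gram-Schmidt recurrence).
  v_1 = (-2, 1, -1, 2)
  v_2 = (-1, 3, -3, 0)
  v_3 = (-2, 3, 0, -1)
Orthogonal basis:
  u_1 = (-2, 1, -1, 2)
  u_2 = (3/5, 11/5, -11/5, -8/5)
  u_3 = (-4/3, 23/18, 31/18, -10/9)

Apply the Gram-Schmidt recurrence
  u_1 = v_1
  u_i = v_i − Σ_{j<i} ((v_i · u_j) / (u_j · u_j)) · u_j.

Step by step this gives:
  u_1 = (-2, 1, -1, 2)
  u_2 = (3/5, 11/5, -11/5, -8/5)
  u_3 = (-4/3, 23/18, 31/18, -10/9)

Orthogonality check:
  u_2 · u_1 = 0 (should be 0)
  u_3 · u_1 = 0 (should be 0)
  u_3 · u_2 = 0 (should be 0)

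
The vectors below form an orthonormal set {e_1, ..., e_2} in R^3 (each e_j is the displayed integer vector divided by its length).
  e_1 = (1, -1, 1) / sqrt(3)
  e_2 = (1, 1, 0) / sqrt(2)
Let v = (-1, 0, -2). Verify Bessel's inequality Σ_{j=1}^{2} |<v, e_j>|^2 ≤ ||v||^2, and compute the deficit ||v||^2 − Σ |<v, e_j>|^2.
Σ |<v, e_j>|^2 = 7/2; ||v||^2 = 5; deficit = 3/2

Write each e_j = u_j / sqrt(<u_j, u_j>) where u_j is the displayed integer vector. Then <v, e_j> = <v, u_j> / sqrt(<u_j, u_j>), so |<v, e_j>|^2 = <v, u_j>^2 / <u_j, u_j>.
Coefficients: <v, e_1> = -3/sqrt(3), <v, e_2> = -1/sqrt(2).
Square and sum: Σ |<v, e_j>|^2 = 7/2.
Compute ||v||^2 = v·v = 5.
Deficit = 5 − 7/2 = 3/2 ≥ 0, confirming Bessel's inequality. (The deficit equals ||v − Σ <v,e_j> e_j||^2, the squared distance from v to span{e_j}.)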